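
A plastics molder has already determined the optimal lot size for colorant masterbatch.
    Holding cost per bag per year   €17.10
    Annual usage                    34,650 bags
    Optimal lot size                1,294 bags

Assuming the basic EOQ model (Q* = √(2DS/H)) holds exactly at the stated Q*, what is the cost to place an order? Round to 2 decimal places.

EOQ relation: Q² = 2DS/H, so rearrange for the unknown.
S = Q²H / (2D) = 1,294² × 17.1 / (2 × 34,650) = 413.1725

€413.17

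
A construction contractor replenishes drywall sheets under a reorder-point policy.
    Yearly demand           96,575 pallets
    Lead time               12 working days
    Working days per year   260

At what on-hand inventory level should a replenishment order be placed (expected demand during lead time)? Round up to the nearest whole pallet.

4,458 pallets

Daily demand d = 96,575 / 260 = 371.442 pallets/day
Demand during lead time = 371.442 × 12 = 4,457.31
Reorder point = 4,457.31 → round up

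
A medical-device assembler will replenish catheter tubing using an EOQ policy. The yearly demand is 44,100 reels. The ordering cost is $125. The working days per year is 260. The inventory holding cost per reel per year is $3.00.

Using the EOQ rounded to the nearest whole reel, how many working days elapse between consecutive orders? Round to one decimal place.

Q* = √(2·D·S / H) = √(2·44,100·125 / 3) = √3,675,000.0 ≈ 1,917.03 → Q = 1,917 reels
T = Q/D × 260 days = 1,917/44,100 × 260 = 11.302 days

11.3 days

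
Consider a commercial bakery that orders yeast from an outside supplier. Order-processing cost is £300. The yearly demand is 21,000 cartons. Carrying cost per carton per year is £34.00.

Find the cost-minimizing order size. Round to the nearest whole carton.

Optimal lot size Q* = (2 × 21,000 × £300 / £34)^½ ≈ 608.76

609 cartons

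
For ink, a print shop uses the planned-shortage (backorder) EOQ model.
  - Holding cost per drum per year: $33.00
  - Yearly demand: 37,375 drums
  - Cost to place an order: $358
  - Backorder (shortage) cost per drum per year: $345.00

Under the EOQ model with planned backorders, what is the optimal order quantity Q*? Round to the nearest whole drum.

943 drums

Q* = √(2DS/H) · √((H + b)/b)
   = √(2 × 37,375 × 358 / 33) · √((33 + 345) / 345)
   = 900.513 × 1.0467 ≈ 942.60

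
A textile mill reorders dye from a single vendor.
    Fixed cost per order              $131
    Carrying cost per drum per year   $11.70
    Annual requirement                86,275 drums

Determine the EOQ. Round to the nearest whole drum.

Optimal lot size Q* = (2 × 86,275 × $131 / $11.7)^½ ≈ 1,389.95

1,390 drums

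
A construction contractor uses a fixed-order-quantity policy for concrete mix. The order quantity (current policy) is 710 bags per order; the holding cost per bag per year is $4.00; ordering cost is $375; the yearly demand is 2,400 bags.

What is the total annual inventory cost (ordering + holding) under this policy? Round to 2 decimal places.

Orders/yr = 2,400/710 = 3.380; ordering cost = 3.380 × $375 = $1,267.61
Average inventory = 710/2 = 355; holding cost = 355 × $4 = $1,420.00
Total = $1,267.61 + $1,420.00 = $2,687.61

$2,687.61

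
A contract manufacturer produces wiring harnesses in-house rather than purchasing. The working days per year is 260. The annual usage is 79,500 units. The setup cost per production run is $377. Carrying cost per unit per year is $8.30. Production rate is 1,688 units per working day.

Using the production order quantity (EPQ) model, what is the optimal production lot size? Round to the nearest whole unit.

2,970 units

Daily demand d = 79,500/260 = 305.769; p = 1688; 1 − d/p = 0.81886
EPQ = √(2DS / (H(1 − d/p)))
    = √(2 × 79,500 × 377 / (8.3 × 0.81886)) ≈ 2,969.79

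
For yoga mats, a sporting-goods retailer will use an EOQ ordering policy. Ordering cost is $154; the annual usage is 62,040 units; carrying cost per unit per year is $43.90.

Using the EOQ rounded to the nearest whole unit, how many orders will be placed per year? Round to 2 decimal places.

Q* = √(2·D·S / H) = √(2·62,040·154 / 43.9) = √435,269.2 ≈ 659.75 → Q = 660
N = D/Q = 62,040/660 ≈ 94.000 orders/yr

94.00 orders per year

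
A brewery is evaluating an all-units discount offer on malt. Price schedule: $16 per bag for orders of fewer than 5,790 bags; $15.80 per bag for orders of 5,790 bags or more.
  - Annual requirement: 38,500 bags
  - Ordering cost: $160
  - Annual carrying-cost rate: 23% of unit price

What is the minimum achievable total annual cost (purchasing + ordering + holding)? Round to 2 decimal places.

H₁ = 23%×$16 = $3.6800;  H₂ = 23%×$15.80 = $3.6340
EOQ₁ = √(2×38,500×160/3.6800) = 1,829.71  (< 5,790, feasible at tier 1)
EOQ₂ = √(2×38,500×160/3.6340) = 1,841.25  (< 5,790 → use Q = 5,790 at tier-2 price)
TC(tier 1 (EOQ₁), Q≈1,829.7) = $622,733.32
TC(tier 2, Q≈5,790.0) = $619,884.33
Minimum at tier 2: $619,884.33

$619,884.33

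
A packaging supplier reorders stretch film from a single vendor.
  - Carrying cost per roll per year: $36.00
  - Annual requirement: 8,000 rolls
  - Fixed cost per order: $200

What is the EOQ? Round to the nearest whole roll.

Q* = √(2·D·S / H) = √(2·8,000·200 / 36) = √88,888.9 ≈ 298.14

298 rolls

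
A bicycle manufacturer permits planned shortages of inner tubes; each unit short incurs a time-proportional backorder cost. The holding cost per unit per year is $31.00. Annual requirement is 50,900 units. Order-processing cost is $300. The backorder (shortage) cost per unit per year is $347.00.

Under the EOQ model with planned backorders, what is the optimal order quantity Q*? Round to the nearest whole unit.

Basic EOQ = √(2·50,900·300/31) = 992.553
Backorder adjustment √((H+b)/b) = √((31+347)/347) = 1.0437
Q* = 992.553 × 1.0437 ≈ 1,035.94

1,036 units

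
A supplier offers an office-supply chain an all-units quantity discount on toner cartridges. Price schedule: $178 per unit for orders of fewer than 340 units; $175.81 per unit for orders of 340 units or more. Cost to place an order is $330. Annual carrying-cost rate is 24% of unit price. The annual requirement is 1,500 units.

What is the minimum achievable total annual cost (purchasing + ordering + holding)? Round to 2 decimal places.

$272,343.93

H₁ = 24%×$178 = $42.7200;  H₂ = 24%×$175.81 = $42.1944
EOQ₁ = √(2×1,500×330/42.7200) = 152.23  (< 340, feasible at tier 1)
EOQ₂ = √(2×1,500×330/42.1944) = 153.18  (< 340 → use Q = 340 at tier-2 price)
TC(tier 1 (EOQ₁), Q≈152.2) = $273,503.29
TC(tier 2, Q≈340.0) = $272,343.93
Minimum at tier 2: $272,343.93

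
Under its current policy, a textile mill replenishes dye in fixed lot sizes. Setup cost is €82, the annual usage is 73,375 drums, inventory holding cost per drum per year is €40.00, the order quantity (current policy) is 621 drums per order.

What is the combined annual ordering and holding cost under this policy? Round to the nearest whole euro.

Ordering: D/Q × S = 73,375/621 × €82 = €9,688.81
Holding:  Q/2 × H = 621/2 × €40 = €12,420.00
Total = €9,688.81 + €12,420.00 = €22,108.81

€22,109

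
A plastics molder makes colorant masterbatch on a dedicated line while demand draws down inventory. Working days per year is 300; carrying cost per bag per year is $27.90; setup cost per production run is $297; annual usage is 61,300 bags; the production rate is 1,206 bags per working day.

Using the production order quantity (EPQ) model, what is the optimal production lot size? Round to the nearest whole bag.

1,254 bags

Daily demand d = 61,300/300 = 204.333; p = 1206; 1 − d/p = 0.83057
EPQ = √(2DS / (H(1 − d/p)))
    = √(2 × 61,300 × 297 / (27.9 × 0.83057)) ≈ 1,253.53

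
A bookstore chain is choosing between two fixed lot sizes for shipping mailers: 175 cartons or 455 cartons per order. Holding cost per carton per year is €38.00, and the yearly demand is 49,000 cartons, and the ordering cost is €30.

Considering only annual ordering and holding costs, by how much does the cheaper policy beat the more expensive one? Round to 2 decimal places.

€150.77

Annual cost at Q: ordering D·S/Q plus holding Q·H/2.
TC(175) = (49,000/175)×30 + (175/2)×38 = €11,725.00
TC(455) = (49,000/455)×30 + (455/2)×38 = €11,875.77
|ΔTC| = |€11,725.00 − €11,875.77| = €150.77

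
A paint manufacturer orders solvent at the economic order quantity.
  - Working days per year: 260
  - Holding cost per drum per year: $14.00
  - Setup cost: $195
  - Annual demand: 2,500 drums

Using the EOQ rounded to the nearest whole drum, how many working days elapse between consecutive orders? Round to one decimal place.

27.5 days

Optimal lot size Q* = (2 × 2,500 × $195 / $14)^½ ≈ 263.90 → Q = 264 drums
Cycle time = (working days × Q)/D = (260 × 264) / 2,500 = 27.456 days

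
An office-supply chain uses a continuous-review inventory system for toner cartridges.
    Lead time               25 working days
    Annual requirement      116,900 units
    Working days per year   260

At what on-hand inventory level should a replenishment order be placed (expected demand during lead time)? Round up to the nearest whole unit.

11,241 units

Daily demand d = 116,900 / 260 = 449.615 units/day
Demand during lead time = 449.615 × 25 = 11,240.38
Reorder point = 11,240.38 → round up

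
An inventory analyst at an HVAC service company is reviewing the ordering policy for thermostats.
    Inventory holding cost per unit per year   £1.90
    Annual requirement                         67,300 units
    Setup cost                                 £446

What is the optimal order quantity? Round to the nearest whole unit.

5,621 units

Optimal lot size Q* = (2 × 67,300 × £446 / £1.9)^½ ≈ 5,620.99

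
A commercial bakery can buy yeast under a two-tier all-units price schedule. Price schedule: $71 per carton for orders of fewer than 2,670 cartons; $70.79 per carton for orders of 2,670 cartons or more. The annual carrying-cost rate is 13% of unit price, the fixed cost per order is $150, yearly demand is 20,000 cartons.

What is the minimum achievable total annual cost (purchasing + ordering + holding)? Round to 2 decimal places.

H₁ = 13%×$71 = $9.2300;  H₂ = 13%×$70.79 = $9.2027
EOQ₁ = √(2×20,000×150/9.2300) = 806.26  (< 2,670, feasible at tier 1)
EOQ₂ = √(2×20,000×150/9.2027) = 807.45  (< 2,670 → use Q = 2,670 at tier-2 price)
TC(tier 1 (EOQ₁), Q≈806.3) = $1,427,441.77
TC(tier 2, Q≈2,670.0) = $1,429,209.20
Minimum at tier 1 (EOQ₁): $1,427,441.77

$1,427,441.77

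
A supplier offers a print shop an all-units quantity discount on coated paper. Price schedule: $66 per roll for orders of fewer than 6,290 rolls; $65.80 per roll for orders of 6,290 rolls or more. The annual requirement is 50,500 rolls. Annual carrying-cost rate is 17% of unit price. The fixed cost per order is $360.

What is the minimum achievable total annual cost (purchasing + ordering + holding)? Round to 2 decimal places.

$3,353,198.00

H₁ = 17%×$66 = $11.2200;  H₂ = 17%×$65.80 = $11.1860
EOQ₁ = √(2×50,500×360/11.2200) = 1,800.18  (< 6,290, feasible at tier 1)
EOQ₂ = √(2×50,500×360/11.1860) = 1,802.91  (< 6,290 → use Q = 6,290 at tier-2 price)
TC(tier 1 (EOQ₁), Q≈1,800.2) = $3,353,198.00
TC(tier 2, Q≈6,290.0) = $3,360,970.27
Minimum at tier 1 (EOQ₁): $3,353,198.00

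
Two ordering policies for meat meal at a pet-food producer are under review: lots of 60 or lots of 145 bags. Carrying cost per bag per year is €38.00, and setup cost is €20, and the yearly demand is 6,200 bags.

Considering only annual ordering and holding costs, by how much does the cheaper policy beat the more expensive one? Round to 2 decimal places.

Annual cost at Q: ordering D·S/Q plus holding Q·H/2.
TC(60) = (6,200/60)×20 + (60/2)×38 = €3,206.67
TC(145) = (6,200/145)×20 + (145/2)×38 = €3,610.17
Lots of 60 are cheaper by €403.51.

€403.51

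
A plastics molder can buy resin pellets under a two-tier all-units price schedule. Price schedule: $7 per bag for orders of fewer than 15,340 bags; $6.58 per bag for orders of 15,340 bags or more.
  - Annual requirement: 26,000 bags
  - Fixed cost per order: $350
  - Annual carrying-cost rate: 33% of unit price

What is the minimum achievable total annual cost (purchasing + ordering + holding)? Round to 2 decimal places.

H₁ = 33%×$7 = $2.3100;  H₂ = 33%×$6.58 = $2.1714
EOQ₁ = √(2×26,000×350/2.3100) = 2,806.92  (< 15,340, feasible at tier 1)
EOQ₂ = √(2×26,000×350/2.1714) = 2,895.11  (< 15,340 → use Q = 15,340 at tier-2 price)
TC(tier 1 (EOQ₁), Q≈2,806.9) = $188,483.98
TC(tier 2, Q≈15,340.0) = $188,327.86
Minimum at tier 2: $188,327.86

$188,327.86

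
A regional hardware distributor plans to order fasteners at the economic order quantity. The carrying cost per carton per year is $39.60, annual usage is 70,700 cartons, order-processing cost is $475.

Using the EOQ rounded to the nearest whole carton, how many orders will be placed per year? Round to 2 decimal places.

54.30 orders per year

2DS/H = 2·70,700·475/39.6 = 1,696,085.86
EOQ = √1,696,085.86 ≈ 1,302.34 → Q = 1,302
N = D/Q = 70,700/1,302 ≈ 54.301 orders/yr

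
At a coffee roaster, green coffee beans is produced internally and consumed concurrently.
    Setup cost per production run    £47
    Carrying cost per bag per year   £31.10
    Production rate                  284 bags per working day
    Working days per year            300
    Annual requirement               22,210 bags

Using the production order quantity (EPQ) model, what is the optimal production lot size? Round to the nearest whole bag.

Daily demand d = 22,210/300 = 74.033; p = 284; 1 − d/p = 0.73932
EPQ = √(2DS / (H(1 − d/p)))
    = √(2 × 22,210 × 47 / (31.1 × 0.73932)) ≈ 301.33

301 bags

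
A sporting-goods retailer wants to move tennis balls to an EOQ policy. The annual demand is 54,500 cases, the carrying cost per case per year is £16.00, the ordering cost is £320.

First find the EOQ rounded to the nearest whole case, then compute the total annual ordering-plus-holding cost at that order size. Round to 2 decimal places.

Q* = √(2·D·S / H) = √(2·54,500·320 / 16) = √2,180,000.0 ≈ 1,476.48 → Q = 1,476 cases
Annual ordering cost = (D/Q)·S = (54,500/1,476) × 320 = £11,815.72
Annual holding cost  = (Q/2)·H = (1,476/2) × 16 = £11,808.00
Total = £11,815.72 + £11,808.00 = £23,623.72

£23,623.72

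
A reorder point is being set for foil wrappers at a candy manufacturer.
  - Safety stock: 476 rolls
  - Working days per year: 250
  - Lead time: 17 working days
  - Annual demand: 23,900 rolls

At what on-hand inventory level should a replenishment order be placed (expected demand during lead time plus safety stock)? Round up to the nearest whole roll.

Daily demand d = 23,900 / 250 = 95.600 rolls/day
Demand during lead time = 95.600 × 17 = 1,625.20
Reorder point = 1,625.20 + 476 = 2,101.20 → round up

2,102 rolls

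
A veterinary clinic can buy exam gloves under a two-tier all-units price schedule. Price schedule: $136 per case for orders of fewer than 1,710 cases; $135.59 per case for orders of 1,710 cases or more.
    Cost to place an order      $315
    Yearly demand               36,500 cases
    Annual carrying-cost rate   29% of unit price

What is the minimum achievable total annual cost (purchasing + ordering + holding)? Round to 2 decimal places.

H₁ = 29%×$136 = $39.4400;  H₂ = 29%×$135.59 = $39.3211
EOQ₁ = √(2×36,500×315/39.4400) = 763.57  (< 1,710, feasible at tier 1)
EOQ₂ = √(2×36,500×315/39.3211) = 764.72  (< 1,710 → use Q = 1,710 at tier-2 price)
TC(tier 1 (EOQ₁), Q≈763.6) = $4,994,115.16
TC(tier 2, Q≈1,710.0) = $4,989,378.22
Minimum at tier 2: $4,989,378.22

$4,989,378.22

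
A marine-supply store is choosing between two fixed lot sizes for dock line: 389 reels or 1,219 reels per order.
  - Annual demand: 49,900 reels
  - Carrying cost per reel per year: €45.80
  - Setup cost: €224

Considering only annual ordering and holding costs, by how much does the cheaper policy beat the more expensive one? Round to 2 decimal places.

€557.71

For each Q, cost = (D/Q)·S + (Q/2)·H.
TC(389) = (49,900/389)×224 + (389/2)×45.8 = €37,642.29
TC(1,219) = (49,900/1,219)×224 + (1,219/2)×45.8 = €37,084.58
Cheaper: Q = 1,219.  Difference = €557.71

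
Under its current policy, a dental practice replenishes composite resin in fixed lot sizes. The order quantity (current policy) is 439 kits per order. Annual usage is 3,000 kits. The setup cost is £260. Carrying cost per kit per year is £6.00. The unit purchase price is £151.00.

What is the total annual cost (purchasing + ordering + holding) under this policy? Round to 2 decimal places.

£456,093.77

Ordering: D/Q × S = 3,000/439 × £260 = £1,776.77
Holding:  Q/2 × H = 439/2 × £6 = £1,317.00
Purchase cost = D·C = 3,000 × 151 = £453,000.00
Total = £1,776.77 + £1,317.00 + £453,000.00 = £456,093.77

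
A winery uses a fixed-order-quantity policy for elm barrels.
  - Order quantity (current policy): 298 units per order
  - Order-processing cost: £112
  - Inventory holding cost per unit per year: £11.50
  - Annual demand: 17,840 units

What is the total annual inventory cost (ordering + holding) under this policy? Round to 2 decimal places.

£8,418.47

Orders/yr = 17,840/298 = 59.866; ordering cost = 59.866 × £112 = £6,704.97
Average inventory = 298/2 = 149; holding cost = 149 × £11.5 = £1,713.50
Total = £6,704.97 + £1,713.50 = £8,418.47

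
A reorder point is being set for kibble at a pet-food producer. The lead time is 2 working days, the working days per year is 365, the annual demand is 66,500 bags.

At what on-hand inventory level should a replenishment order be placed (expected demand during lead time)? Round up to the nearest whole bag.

Daily demand d = 66,500 / 365 = 182.192 bags/day
Demand during lead time = 182.192 × 2 = 364.38
Reorder point = 364.38 → round up

365 bags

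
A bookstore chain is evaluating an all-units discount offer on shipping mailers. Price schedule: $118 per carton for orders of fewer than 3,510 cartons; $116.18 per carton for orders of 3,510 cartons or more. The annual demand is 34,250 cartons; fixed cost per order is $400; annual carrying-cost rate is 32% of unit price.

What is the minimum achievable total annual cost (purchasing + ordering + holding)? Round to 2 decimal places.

$4,048,314.82

H₁ = 32%×$118 = $37.7600;  H₂ = 32%×$116.18 = $37.1776
EOQ₁ = √(2×34,250×400/37.7600) = 851.84  (< 3,510, feasible at tier 1)
EOQ₂ = √(2×34,250×400/37.1776) = 858.49  (< 3,510 → use Q = 3,510 at tier-2 price)
TC(tier 1 (EOQ₁), Q≈851.8) = $4,073,665.57
TC(tier 2, Q≈3,510.0) = $4,048,314.82
Minimum at tier 2: $4,048,314.82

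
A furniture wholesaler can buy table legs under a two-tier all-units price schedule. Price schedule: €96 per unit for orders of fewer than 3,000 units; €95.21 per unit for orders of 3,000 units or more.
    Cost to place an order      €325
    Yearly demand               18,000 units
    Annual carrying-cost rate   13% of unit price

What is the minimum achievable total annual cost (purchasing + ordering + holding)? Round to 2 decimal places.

H₁ = 13%×€96 = €12.4800;  H₂ = 13%×€95.21 = €12.3773
EOQ₁ = √(2×18,000×325/12.4800) = 968.25  (< 3,000, feasible at tier 1)
EOQ₂ = √(2×18,000×325/12.3773) = 972.25  (< 3,000 → use Q = 3,000 at tier-2 price)
TC(tier 1 (EOQ₁), Q≈968.2) = €1,740,083.71
TC(tier 2, Q≈3,000.0) = €1,734,295.95
Minimum at tier 2: €1,734,295.95

€1,734,295.95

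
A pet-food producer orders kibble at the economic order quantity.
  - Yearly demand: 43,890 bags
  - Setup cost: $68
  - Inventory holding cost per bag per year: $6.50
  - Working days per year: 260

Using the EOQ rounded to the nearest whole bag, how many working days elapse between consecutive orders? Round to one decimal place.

Q* = √(2·D·S / H) = √(2·43,890·68 / 6.5) = √918,313.8 ≈ 958.29 → Q = 958 bags
T = Q/D × 260 days = 958/43,890 × 260 = 5.675 days

5.7 days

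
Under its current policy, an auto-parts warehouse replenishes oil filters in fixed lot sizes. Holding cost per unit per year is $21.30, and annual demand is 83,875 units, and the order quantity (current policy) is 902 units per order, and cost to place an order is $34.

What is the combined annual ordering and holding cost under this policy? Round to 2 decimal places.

Ordering: D/Q × S = 83,875/902 × $34 = $3,161.59
Holding:  Q/2 × H = 902/2 × $21.3 = $9,606.30
Total = $3,161.59 + $9,606.30 = $12,767.89

$12,767.89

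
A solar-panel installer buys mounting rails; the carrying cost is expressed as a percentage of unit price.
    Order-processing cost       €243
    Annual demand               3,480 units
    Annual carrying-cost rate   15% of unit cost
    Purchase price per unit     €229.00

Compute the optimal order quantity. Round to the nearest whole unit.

Holding cost per unit per year: H = 15% × €229 = €34.3500
2DS/H = 2·3,480·243/34.35 = 49,236.68
EOQ = √49,236.68 ≈ 221.89

222 units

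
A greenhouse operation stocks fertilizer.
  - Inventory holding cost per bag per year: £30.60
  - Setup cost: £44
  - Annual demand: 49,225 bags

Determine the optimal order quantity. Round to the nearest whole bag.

Q* = √(2·D·S / H) = √(2·49,225·44 / 30.6) = √141,562.1 ≈ 376.25

376 bags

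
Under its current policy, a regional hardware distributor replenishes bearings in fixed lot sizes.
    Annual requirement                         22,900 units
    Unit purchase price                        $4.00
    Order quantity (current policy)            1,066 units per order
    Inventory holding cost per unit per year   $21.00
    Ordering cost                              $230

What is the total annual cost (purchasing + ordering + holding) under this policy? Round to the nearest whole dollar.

Annual ordering cost = (D/Q)·S = (22,900/1,066) × 230 = $4,940.90
Annual holding cost  = (Q/2)·H = (1,066/2) × 21 = $11,193.00
Purchase cost = D·C = 22,900 × 4 = $91,600.00
Total = $4,940.90 + $11,193.00 + $91,600.00 = $107,733.90

$107,734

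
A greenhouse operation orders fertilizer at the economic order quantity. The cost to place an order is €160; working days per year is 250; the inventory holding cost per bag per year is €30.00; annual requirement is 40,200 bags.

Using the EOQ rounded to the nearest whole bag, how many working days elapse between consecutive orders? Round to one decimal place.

Q* = √(2·D·S / H) = √(2·40,200·160 / 30) = √428,800.0 ≈ 654.83 → Q = 655 bags
T = Q/D × 250 days = 655/40,200 × 250 = 4.073 days

4.1 days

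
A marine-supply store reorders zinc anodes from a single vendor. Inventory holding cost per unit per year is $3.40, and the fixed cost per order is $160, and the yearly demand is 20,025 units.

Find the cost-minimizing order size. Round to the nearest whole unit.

1,373 units

Optimal lot size Q* = (2 × 20,025 × $160 / $3.4)^½ ≈ 1,372.85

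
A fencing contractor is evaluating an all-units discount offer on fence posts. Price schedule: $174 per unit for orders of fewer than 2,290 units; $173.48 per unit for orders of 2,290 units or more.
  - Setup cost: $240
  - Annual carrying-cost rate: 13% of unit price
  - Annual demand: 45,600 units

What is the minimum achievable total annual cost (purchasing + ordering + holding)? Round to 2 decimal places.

H₁ = 13%×$174 = $22.6200;  H₂ = 13%×$173.48 = $22.5524
EOQ₁ = √(2×45,600×240/22.6200) = 983.69  (< 2,290, feasible at tier 1)
EOQ₂ = √(2×45,600×240/22.5524) = 985.16  (< 2,290 → use Q = 2,290 at tier-2 price)
TC(tier 1 (EOQ₁), Q≈983.7) = $7,956,650.99
TC(tier 2, Q≈2,290.0) = $7,941,289.54
Minimum at tier 2: $7,941,289.54

$7,941,289.54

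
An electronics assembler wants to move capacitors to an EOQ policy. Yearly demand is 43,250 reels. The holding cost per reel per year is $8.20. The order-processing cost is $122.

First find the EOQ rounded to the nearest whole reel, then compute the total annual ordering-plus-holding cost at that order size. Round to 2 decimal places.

2DS/H = 2·43,250·122/8.2 = 1,286,951.22
EOQ = √1,286,951.22 ≈ 1,134.44 → Q = 1,134 reels
Ordering: D/Q × S = 43,250/1,134 × $122 = $4,653.00
Holding:  Q/2 × H = 1,134/2 × $8.2 = $4,649.40
Total = $4,653.00 + $4,649.40 = $9,302.40

$9,302.40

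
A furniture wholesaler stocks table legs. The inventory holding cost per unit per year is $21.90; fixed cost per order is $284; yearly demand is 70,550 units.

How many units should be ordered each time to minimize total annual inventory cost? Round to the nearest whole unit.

1,353 units

EOQ = √(2DS/H) = √(2 × 70,550 × 284 / 21.9)
    = √(1,829,789.95) ≈ 1,352.70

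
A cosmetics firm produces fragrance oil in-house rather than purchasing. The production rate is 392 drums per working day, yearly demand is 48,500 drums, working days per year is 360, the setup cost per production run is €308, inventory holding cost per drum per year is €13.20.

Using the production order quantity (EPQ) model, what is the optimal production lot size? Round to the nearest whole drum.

Daily demand d = 48,500/360 = 134.722; p = 392; 1 − d/p = 0.65632
EPQ = √(2DS / (H(1 − d/p)))
    = √(2 × 48,500 × 308 / (13.2 × 0.65632)) ≈ 1,857.02

1,857 drums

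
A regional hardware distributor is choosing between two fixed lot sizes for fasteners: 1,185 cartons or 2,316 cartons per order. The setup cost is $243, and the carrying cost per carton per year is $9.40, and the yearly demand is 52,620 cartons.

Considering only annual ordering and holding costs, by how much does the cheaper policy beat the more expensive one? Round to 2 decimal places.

Annual cost at Q: ordering D·S/Q plus holding Q·H/2.
TC(1,185) = (52,620/1,185)×243 + (1,185/2)×9.4 = $16,359.93
TC(2,316) = (52,620/2,316)×243 + (2,316/2)×9.4 = $16,406.21
|ΔTC| = |$16,359.93 − $16,406.21| = $46.28

$46.28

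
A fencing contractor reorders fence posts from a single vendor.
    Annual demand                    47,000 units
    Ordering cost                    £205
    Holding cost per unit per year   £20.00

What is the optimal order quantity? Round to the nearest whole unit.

Q* = √(2·D·S / H) = √(2·47,000·205 / 20) = √963,500.0 ≈ 981.58

982 units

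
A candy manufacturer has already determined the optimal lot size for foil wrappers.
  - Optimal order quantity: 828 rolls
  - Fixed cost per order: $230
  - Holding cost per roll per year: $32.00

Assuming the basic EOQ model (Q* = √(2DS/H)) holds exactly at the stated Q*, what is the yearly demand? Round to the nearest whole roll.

47,693 rolls per year

Since Q* = (2DS/H)^½, squaring gives Q*²·H = 2DS.
D = Q²H / (2S) = 828² × 32 / (2 × 230) = 47,692.80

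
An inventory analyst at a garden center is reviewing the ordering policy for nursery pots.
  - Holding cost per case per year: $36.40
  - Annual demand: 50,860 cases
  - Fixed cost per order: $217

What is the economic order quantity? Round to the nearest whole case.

779 cases

Optimal lot size Q* = (2 × 50,860 × $217 / $36.4)^½ ≈ 778.72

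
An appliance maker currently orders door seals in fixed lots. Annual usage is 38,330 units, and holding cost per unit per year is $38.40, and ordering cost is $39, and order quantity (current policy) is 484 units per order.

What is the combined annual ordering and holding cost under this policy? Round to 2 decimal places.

$12,381.37

Ordering: D/Q × S = 38,330/484 × $39 = $3,088.57
Holding:  Q/2 × H = 484/2 × $38.4 = $9,292.80
Total = $3,088.57 + $9,292.80 = $12,381.37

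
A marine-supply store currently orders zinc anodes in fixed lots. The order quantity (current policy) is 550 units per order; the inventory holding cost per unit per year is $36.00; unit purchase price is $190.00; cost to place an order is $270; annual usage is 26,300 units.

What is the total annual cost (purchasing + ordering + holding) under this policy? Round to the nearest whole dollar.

$5,019,811

Orders/yr = 26,300/550 = 47.818; ordering cost = 47.818 × $270 = $12,910.91
Average inventory = 550/2 = 275; holding cost = 275 × $36 = $9,900.00
Purchase cost = D·C = 26,300 × 190 = $4,997,000.00
Total = $12,910.91 + $9,900.00 + $4,997,000.00 = $5,019,810.91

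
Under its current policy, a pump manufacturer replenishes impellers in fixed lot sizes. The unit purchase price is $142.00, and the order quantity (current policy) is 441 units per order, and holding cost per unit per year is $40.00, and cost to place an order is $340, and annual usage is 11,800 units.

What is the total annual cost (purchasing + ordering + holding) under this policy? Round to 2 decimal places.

Annual ordering cost = (D/Q)·S = (11,800/441) × 340 = $9,097.51
Annual holding cost  = (Q/2)·H = (441/2) × 40 = $8,820.00
Purchase cost = D·C = 11,800 × 142 = $1,675,600.00
Total = $9,097.51 + $8,820.00 + $1,675,600.00 = $1,693,517.51

$1,693,517.51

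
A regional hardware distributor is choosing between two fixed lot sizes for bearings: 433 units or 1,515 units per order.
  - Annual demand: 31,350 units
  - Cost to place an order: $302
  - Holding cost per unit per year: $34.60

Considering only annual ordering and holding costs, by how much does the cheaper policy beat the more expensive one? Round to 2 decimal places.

$3,102.55

TC(Q) = (D/Q)S + (Q/2)H
TC(433) = (31,350/433)×302 + (433/2)×34.6 = $29,356.26
TC(1,515) = (31,350/1,515)×302 + (1,515/2)×34.6 = $32,458.81
|ΔTC| = |$29,356.26 − $32,458.81| = $3,102.55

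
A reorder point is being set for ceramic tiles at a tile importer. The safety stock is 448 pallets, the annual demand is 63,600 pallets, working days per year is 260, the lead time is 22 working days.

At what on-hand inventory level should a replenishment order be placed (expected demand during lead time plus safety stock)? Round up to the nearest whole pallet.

Daily demand d = 63,600 / 260 = 244.615 pallets/day
Demand during lead time = 244.615 × 22 = 5,381.54
Reorder point = 5,381.54 + 448 = 5,829.54 → round up

5,830 pallets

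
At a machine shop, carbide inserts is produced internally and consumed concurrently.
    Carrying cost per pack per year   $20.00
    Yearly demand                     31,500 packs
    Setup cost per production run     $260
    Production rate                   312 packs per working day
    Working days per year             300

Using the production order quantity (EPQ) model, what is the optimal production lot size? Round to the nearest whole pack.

d = 31,500/300 = 105.0000 packs/day;  effective holding cost H(1 − d/p) = 20·(1 − 105.0000/312) = 13.26923
Q* = √(2DS / H_eff) = √(2·31,500·260 / 13.26923) ≈ 1,111.05

1,111 packs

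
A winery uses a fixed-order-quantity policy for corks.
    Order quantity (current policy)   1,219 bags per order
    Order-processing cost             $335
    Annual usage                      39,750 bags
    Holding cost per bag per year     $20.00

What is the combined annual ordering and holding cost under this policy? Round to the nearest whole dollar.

$23,114

Ordering: D/Q × S = 39,750/1,219 × $335 = $10,923.91
Holding:  Q/2 × H = 1,219/2 × $20 = $12,190.00
Total = $10,923.91 + $12,190.00 = $23,113.91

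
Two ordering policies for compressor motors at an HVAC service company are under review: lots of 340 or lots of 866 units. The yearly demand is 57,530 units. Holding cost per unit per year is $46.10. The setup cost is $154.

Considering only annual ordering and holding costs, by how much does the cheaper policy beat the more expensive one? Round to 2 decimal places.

$3,702.90

TC(Q) = (D/Q)S + (Q/2)H
TC(340) = (57,530/340)×154 + (340/2)×46.1 = $33,894.71
TC(866) = (57,530/866)×154 + (866/2)×46.1 = $30,191.81
Cheaper: Q = 866.  Difference = $3,702.90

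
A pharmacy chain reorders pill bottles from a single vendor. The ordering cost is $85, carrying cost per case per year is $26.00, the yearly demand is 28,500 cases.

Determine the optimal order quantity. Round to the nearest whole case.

432 cases

Q* = √(2·D·S / H) = √(2·28,500·85 / 26) = √186,346.2 ≈ 431.68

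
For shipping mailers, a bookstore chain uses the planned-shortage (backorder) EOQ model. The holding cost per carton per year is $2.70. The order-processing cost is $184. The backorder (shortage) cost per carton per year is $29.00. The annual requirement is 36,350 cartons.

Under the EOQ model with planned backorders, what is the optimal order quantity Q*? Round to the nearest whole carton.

Q* = √(2DS/H) · √((H + b)/b)
   = √(2 × 36,350 × 184 / 2.7) · √((2.7 + 29) / 29)
   = 2,225.841 × 1.0455 ≈ 2,327.15

2,327 cartons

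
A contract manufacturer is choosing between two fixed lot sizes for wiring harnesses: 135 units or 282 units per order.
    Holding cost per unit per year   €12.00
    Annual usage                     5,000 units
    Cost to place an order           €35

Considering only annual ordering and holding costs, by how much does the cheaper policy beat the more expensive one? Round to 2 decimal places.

TC(Q) = (D/Q)S + (Q/2)H
TC(135) = (5,000/135)×35 + (135/2)×12 = €2,106.30
TC(282) = (5,000/282)×35 + (282/2)×12 = €2,312.57
Lots of 135 are cheaper by €206.27.

€206.27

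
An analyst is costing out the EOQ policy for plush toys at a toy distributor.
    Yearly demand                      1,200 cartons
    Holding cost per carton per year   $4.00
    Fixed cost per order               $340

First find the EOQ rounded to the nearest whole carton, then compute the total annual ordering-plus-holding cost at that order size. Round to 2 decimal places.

Q* = √(2·D·S / H) = √(2·1,200·340 / 4) = √204,000.0 ≈ 451.66 → Q = 452 cartons
Annual ordering cost = (D/Q)·S = (1,200/452) × 340 = $902.65
Annual holding cost  = (Q/2)·H = (452/2) × 4 = $904.00
Total = $902.65 + $904.00 = $1,806.65

$1,806.65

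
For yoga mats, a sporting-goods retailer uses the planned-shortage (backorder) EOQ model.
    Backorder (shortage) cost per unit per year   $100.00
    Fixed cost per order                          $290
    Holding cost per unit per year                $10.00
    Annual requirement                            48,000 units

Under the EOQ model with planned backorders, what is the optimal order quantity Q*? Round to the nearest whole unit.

Q* = √(2DS/H) · √((H + b)/b)
   = √(2 × 48,000 × 290 / 10) · √((10 + 100) / 100)
   = 1,668.532 × 1.0488 ≈ 1,749.97

1,750 units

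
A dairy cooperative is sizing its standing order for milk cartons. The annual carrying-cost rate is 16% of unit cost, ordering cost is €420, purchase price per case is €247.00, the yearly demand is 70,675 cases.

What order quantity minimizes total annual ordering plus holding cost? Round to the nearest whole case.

Holding cost per case per year: H = 16% × €247 = €39.5200
2DS/H = 2·70,675·420/39.52 = 1,502,201.42
EOQ = √1,502,201.42 ≈ 1,225.64

1,226 cases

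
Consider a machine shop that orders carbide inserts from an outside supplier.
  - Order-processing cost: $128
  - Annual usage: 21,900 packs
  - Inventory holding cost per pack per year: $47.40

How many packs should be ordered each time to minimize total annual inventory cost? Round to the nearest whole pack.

344 packs

Optimal lot size Q* = (2 × 21,900 × $128 / $47.4)^½ ≈ 343.92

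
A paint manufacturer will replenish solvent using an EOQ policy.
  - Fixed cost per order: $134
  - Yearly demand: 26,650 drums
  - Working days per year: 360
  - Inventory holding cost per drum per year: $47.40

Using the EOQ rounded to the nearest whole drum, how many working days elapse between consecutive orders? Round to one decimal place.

5.2 days

EOQ = √(2DS/H) = √(2 × 26,650 × 134 / 47.4)
    = √(150,679.32) ≈ 388.17 → Q = 388 drums
Cycle time = (working days × Q)/D = (360 × 388) / 26,650 = 5.241 days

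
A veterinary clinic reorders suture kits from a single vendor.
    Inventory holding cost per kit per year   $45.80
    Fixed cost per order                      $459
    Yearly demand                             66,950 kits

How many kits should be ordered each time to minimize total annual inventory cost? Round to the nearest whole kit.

Optimal lot size Q* = (2 × 66,950 × $459 / $45.8)^½ ≈ 1,158.41

1,158 kits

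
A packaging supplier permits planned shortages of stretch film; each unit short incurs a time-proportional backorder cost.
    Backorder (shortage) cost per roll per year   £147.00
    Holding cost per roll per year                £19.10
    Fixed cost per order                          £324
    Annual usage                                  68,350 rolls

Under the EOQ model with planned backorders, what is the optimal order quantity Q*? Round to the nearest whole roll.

1,619 rolls

Q* = √(2DS/H) · √((H + b)/b)
   = √(2 × 68,350 × 324 / 19.1) · √((19.1 + 147) / 147)
   = 1,522.790 × 1.0630 ≈ 1,618.70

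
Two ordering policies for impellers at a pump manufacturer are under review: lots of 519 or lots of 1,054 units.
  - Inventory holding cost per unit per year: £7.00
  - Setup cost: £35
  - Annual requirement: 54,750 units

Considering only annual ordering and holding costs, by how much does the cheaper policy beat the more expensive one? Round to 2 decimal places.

£1.62

For each Q, cost = (D/Q)·S + (Q/2)·H.
TC(519) = (54,750/519)×35 + (519/2)×7 = £5,508.70
TC(1,054) = (54,750/1,054)×35 + (1,054/2)×7 = £5,507.07
Lots of 1,054 are cheaper by £1.62.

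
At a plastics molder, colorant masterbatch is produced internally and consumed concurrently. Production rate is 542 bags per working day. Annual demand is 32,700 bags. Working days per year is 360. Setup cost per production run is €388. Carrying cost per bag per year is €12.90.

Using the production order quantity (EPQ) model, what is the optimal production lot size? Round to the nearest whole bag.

Daily demand d = 32,700/360 = 90.833; p = 542; 1 − d/p = 0.83241
EPQ = √(2DS / (H(1 − d/p)))
    = √(2 × 32,700 × 388 / (12.9 × 0.83241)) ≈ 1,537.24

1,537 bags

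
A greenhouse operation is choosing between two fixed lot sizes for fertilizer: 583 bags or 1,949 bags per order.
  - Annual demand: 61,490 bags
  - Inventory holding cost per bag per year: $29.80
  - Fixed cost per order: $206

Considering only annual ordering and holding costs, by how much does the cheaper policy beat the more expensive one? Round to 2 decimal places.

For each Q, cost = (D/Q)·S + (Q/2)·H.
TC(583) = (61,490/583)×206 + (583/2)×29.8 = $30,413.87
TC(1,949) = (61,490/1,949)×206 + (1,949/2)×29.8 = $35,539.30
Cheaper: Q = 583.  Difference = $5,125.43

$5,125.43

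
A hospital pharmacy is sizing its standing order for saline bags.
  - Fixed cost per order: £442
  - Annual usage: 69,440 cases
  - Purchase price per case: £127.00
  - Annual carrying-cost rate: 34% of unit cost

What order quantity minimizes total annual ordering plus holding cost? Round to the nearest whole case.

H = i·C = 0.34 × £127 = £43.1800 per case-year
Optimal lot size Q* = (2 × 69,440 × £442 / £43.18)^½ ≈ 1,192.31

1,192 cases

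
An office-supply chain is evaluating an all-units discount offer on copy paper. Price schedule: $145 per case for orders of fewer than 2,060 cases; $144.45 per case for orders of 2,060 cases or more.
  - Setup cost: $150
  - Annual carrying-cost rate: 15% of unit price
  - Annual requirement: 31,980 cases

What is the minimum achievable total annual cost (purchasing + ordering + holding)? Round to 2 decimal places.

$4,644,157.17

H₁ = 15%×$145 = $21.7500;  H₂ = 15%×$144.45 = $21.6675
EOQ₁ = √(2×31,980×150/21.7500) = 664.16  (< 2,060, feasible at tier 1)
EOQ₂ = √(2×31,980×150/21.6675) = 665.42  (< 2,060 → use Q = 2,060 at tier-2 price)
TC(tier 1 (EOQ₁), Q≈664.2) = $4,651,545.40
TC(tier 2, Q≈2,060.0) = $4,644,157.17
Minimum at tier 2: $4,644,157.17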